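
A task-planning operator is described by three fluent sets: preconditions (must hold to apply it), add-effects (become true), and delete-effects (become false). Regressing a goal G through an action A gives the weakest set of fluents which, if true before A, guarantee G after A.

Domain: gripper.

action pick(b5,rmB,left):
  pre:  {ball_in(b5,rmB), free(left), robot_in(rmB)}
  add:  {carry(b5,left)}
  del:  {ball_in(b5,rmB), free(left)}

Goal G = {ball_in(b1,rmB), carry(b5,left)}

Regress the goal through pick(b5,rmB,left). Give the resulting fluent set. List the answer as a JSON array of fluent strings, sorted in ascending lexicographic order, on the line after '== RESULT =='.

Compute (G \ add) ∪ pre:
  G ∩ del = {}  (empty — regression defined)
  G \ add = {ball_in(b1,rmB), carry(b5,left)} \ {carry(b5,left)} = {ball_in(b1,rmB)}
  ∪ pre   = {ball_in(b1,rmB)} ∪ {ball_in(b5,rmB), free(left), robot_in(rmB)}
          = {ball_in(b1,rmB), ball_in(b5,rmB), free(left), robot_in(rmB)}

== RESULT ==
["ball_in(b1,rmB)", "ball_in(b5,rmB)", "free(left)", "robot_in(rmB)"]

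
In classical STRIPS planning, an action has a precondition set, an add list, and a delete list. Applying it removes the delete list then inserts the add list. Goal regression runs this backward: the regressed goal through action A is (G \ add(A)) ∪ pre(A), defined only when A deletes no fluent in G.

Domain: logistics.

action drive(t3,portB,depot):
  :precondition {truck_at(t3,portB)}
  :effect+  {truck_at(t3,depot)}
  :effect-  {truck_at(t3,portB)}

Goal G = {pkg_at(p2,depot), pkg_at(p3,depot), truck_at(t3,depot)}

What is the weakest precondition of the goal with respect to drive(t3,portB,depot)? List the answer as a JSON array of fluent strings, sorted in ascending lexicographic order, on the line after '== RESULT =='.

Regress:
  G ∩ del = {}  (empty — regression defined)
  G \ add = {pkg_at(p2,depot), pkg_at(p3,depot), truck_at(t3,depot)} \ {truck_at(t3,depot)} = {pkg_at(p2,depot), pkg_at(p3,depot)}
  ∪ pre   = {pkg_at(p2,depot), pkg_at(p3,depot)} ∪ {truck_at(t3,portB)}
          = {pkg_at(p2,depot), pkg_at(p3,depot), truck_at(t3,portB)}

== RESULT ==
["pkg_at(p2,depot)", "pkg_at(p3,depot)", "truck_at(t3,portB)"]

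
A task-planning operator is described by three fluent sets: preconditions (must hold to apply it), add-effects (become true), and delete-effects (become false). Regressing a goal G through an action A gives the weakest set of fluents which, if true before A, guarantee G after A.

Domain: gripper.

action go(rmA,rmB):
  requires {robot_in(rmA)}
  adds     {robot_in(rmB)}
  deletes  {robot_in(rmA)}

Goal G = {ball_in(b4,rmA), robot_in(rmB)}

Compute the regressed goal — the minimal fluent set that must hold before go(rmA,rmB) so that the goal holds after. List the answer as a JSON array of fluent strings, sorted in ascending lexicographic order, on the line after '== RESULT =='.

Compute (G \ add) ∪ pre:
  G ∩ del = {}  (empty — regression defined)
  G \ add = {ball_in(b4,rmA), robot_in(rmB)} \ {robot_in(rmB)} = {ball_in(b4,rmA)}
  ∪ pre   = {ball_in(b4,rmA)} ∪ {robot_in(rmA)}
          = {ball_in(b4,rmA), robot_in(rmA)}

== RESULT ==
["ball_in(b4,rmA)", "robot_in(rmA)"]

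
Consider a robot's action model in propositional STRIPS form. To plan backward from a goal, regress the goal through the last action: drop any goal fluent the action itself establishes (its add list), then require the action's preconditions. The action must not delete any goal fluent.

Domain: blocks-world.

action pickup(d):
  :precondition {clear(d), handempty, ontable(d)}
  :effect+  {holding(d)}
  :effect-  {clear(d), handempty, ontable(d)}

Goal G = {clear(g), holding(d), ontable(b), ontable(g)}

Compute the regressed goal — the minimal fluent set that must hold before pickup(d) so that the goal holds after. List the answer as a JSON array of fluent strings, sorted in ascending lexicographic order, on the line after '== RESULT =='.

Compute (G \ add) ∪ pre:
  G ∩ del = {}  (empty — regression defined)
  G \ add = {clear(g), holding(d), ontable(b), ontable(g)} \ {holding(d)} = {clear(g), ontable(b), ontable(g)}
  ∪ pre   = {clear(g), ontable(b), ontable(g)} ∪ {clear(d), handempty, ontable(d)}
          = {clear(d), clear(g), handempty, ontable(b), ontable(d), ontable(g)}

== RESULT ==
["clear(d)", "clear(g)", "handempty", "ontable(b)", "ontable(d)", "ontable(g)"]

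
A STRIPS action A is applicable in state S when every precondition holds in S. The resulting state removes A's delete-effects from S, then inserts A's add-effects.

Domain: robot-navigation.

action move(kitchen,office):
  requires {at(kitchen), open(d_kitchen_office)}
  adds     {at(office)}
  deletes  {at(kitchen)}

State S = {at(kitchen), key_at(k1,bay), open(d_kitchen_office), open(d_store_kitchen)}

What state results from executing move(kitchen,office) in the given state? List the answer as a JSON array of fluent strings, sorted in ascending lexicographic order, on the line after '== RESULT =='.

Progress:
  pre ⊆ S: {at(kitchen), open(d_kitchen_office)} ⊆ S  — applicable
  S \ del = {key_at(k1,bay), open(d_kitchen_office), open(d_store_kitchen)}
  ∪ add   = {at(office), key_at(k1,bay), open(d_kitchen_office), open(d_store_kitchen)}

== RESULT ==
["at(office)", "key_at(k1,bay)", "open(d_kitchen_office)", "open(d_store_kitchen)"]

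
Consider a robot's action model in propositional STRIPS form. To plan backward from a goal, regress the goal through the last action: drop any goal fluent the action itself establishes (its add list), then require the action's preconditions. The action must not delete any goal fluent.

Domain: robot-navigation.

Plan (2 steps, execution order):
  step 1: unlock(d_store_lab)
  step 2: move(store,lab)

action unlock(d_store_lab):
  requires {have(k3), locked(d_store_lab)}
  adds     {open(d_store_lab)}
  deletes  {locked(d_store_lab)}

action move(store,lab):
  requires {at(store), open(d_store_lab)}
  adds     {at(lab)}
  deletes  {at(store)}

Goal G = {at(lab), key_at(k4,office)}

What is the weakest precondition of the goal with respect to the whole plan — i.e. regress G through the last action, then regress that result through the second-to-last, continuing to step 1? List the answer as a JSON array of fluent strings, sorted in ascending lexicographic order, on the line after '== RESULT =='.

Regress step by step:
  through step 2 (move(store,lab)): drop {at(lab)}, keep {key_at(k4,office)}, require {at(store), open(d_store_lab)}
    → {at(store), key_at(k4,office), open(d_store_lab)}
  through step 1 (unlock(d_store_lab)): drop {open(d_store_lab)}, keep {at(store), key_at(k4,office)}, require {have(k3), locked(d_store_lab)}
    → {at(store), have(k3), key_at(k4,office), locked(d_store_lab)}

== RESULT ==
["at(store)", "have(k3)", "key_at(k4,office)", "locked(d_store_lab)"]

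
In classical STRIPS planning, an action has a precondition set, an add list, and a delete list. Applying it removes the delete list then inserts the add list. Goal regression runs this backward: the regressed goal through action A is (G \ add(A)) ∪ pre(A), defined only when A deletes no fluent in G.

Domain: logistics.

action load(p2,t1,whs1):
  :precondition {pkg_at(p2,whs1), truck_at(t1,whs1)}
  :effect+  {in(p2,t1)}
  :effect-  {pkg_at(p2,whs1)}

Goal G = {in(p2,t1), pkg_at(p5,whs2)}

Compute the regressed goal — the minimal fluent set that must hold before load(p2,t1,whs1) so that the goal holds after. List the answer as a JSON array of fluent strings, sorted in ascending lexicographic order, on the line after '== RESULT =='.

Regress:
  G ∩ del = {}  (empty — regression defined)
  G \ add = {in(p2,t1), pkg_at(p5,whs2)} \ {in(p2,t1)} = {pkg_at(p5,whs2)}
  ∪ pre   = {pkg_at(p5,whs2)} ∪ {pkg_at(p2,whs1), truck_at(t1,whs1)}
          = {pkg_at(p2,whs1), pkg_at(p5,whs2), truck_at(t1,whs1)}

== RESULT ==
["pkg_at(p2,whs1)", "pkg_at(p5,whs2)", "truck_at(t1,whs1)"]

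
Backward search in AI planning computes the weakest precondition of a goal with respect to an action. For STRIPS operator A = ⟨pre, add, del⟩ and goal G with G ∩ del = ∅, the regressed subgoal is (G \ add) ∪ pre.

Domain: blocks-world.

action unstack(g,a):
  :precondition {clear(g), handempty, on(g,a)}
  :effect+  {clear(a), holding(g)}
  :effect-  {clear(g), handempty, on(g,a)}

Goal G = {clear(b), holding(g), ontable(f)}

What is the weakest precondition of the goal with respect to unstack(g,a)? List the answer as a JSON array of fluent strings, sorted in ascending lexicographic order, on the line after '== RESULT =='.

Regress:
  G ∩ del = {}  (empty — regression defined)
  G \ add = {clear(b), holding(g), ontable(f)} \ {clear(a), holding(g)} = {clear(b), ontable(f)}
  ∪ pre   = {clear(b), ontable(f)} ∪ {clear(g), handempty, on(g,a)}
          = {clear(b), clear(g), handempty, on(g,a), ontable(f)}

== RESULT ==
["clear(b)", "clear(g)", "handempty", "on(g,a)", "ontable(f)"]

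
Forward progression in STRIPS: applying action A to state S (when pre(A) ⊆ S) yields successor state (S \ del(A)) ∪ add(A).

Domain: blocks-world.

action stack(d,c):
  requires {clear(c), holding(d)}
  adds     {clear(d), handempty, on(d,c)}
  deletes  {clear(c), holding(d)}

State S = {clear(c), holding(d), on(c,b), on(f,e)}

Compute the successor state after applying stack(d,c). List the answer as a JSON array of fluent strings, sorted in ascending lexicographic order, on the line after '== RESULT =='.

Progress:
  pre ⊆ S: {clear(c), holding(d)} ⊆ S  — applicable
  S \ del = {on(c,b), on(f,e)}
  ∪ add   = {clear(d), handempty, on(c,b), on(d,c), on(f,e)}

== RESULT ==
["clear(d)", "handempty", "on(c,b)", "on(d,c)", "on(f,e)"]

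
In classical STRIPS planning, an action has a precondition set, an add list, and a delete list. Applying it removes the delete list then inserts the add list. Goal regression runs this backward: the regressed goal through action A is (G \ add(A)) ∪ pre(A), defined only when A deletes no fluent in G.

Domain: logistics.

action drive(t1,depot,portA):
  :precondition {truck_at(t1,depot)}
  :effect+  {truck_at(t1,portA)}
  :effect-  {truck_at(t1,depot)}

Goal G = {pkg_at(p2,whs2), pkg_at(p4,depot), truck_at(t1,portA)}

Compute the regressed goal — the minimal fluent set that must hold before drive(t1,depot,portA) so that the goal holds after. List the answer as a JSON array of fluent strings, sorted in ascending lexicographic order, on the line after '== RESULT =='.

Regress:
  G ∩ del = {}  (empty — regression defined)
  G \ add = {pkg_at(p2,whs2), pkg_at(p4,depot), truck_at(t1,portA)} \ {truck_at(t1,portA)} = {pkg_at(p2,whs2), pkg_at(p4,depot)}
  ∪ pre   = {pkg_at(p2,whs2), pkg_at(p4,depot)} ∪ {truck_at(t1,depot)}
          = {pkg_at(p2,whs2), pkg_at(p4,depot), truck_at(t1,depot)}

== RESULT ==
["pkg_at(p2,whs2)", "pkg_at(p4,depot)", "truck_at(t1,depot)"]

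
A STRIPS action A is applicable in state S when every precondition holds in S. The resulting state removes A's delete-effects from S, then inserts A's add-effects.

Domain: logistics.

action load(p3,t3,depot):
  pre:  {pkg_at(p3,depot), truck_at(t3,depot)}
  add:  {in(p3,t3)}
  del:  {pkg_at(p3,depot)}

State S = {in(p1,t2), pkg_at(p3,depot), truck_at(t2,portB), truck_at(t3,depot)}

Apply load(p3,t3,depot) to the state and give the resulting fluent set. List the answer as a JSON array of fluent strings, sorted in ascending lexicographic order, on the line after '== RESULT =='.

Progress:
  pre ⊆ S: {pkg_at(p3,depot), truck_at(t3,depot)} ⊆ S  — applicable
  S \ del = {in(p1,t2), truck_at(t2,portB), truck_at(t3,depot)}
  ∪ add   = {in(p1,t2), in(p3,t3), truck_at(t2,portB), truck_at(t3,depot)}

== RESULT ==
["in(p1,t2)", "in(p3,t3)", "truck_at(t2,portB)", "truck_at(t3,depot)"]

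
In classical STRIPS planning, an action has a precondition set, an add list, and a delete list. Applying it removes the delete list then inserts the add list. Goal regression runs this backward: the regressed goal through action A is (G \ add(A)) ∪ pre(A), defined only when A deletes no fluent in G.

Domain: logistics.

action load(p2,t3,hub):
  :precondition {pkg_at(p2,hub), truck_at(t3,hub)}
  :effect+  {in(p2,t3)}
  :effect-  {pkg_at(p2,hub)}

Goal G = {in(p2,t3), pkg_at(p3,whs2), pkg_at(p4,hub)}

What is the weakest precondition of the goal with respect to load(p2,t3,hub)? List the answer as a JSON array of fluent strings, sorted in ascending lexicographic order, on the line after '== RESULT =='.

Compute (G \ add) ∪ pre:
  G ∩ del = {}  (empty — regression defined)
  G \ add = {in(p2,t3), pkg_at(p3,whs2), pkg_at(p4,hub)} \ {in(p2,t3)} = {pkg_at(p3,whs2), pkg_at(p4,hub)}
  ∪ pre   = {pkg_at(p3,whs2), pkg_at(p4,hub)} ∪ {pkg_at(p2,hub), truck_at(t3,hub)}
          = {pkg_at(p2,hub), pkg_at(p3,whs2), pkg_at(p4,hub), truck_at(t3,hub)}

== RESULT ==
["pkg_at(p2,hub)", "pkg_at(p3,whs2)", "pkg_at(p4,hub)", "truck_at(t3,hub)"]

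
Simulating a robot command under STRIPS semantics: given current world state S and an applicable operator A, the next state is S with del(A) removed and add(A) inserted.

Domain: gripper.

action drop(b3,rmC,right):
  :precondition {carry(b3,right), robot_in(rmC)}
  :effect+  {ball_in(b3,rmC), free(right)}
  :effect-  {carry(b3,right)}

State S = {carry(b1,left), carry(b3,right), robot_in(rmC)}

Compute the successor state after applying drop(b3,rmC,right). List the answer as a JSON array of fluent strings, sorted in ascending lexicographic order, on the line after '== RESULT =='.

Compute (S \ del) ∪ add:
  pre ⊆ S: {carry(b3,right), robot_in(rmC)} ⊆ S  — applicable
  S \ del = {carry(b1,left), robot_in(rmC)}
  ∪ add   = {ball_in(b3,rmC), carry(b1,left), free(right), robot_in(rmC)}

== RESULT ==
["ball_in(b3,rmC)", "carry(b1,left)", "free(right)", "robot_in(rmC)"]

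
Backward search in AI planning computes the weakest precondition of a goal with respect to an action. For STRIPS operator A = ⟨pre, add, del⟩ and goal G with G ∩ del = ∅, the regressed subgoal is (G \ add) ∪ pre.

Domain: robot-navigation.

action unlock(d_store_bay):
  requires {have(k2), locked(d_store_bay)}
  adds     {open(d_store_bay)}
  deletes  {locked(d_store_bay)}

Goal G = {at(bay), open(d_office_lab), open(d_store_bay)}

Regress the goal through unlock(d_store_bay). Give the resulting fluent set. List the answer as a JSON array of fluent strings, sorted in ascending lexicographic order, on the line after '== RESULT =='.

Compute (G \ add) ∪ pre:
  G ∩ del = {}  (empty — regression defined)
  G \ add = {at(bay), open(d_office_lab), open(d_store_bay)} \ {open(d_store_bay)} = {at(bay), open(d_office_lab)}
  ∪ pre   = {at(bay), open(d_office_lab)} ∪ {have(k2), locked(d_store_bay)}
          = {at(bay), have(k2), locked(d_store_bay), open(d_office_lab)}

== RESULT ==
["at(bay)", "have(k2)", "locked(d_store_bay)", "open(d_office_lab)"]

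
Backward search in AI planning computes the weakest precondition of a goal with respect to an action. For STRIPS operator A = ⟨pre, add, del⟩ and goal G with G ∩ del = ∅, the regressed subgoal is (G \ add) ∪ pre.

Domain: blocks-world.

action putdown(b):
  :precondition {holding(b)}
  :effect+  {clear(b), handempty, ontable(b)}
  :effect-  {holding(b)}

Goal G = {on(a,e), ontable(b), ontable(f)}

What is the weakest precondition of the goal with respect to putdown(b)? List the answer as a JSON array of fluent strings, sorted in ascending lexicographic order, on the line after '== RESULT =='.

Regress:
  G ∩ del = {}  (empty — regression defined)
  G \ add = {on(a,e), ontable(b), ontable(f)} \ {clear(b), handempty, ontable(b)} = {on(a,e), ontable(f)}
  ∪ pre   = {on(a,e), ontable(f)} ∪ {holding(b)}
          = {holding(b), on(a,e), ontable(f)}

== RESULT ==
["holding(b)", "on(a,e)", "ontable(f)"]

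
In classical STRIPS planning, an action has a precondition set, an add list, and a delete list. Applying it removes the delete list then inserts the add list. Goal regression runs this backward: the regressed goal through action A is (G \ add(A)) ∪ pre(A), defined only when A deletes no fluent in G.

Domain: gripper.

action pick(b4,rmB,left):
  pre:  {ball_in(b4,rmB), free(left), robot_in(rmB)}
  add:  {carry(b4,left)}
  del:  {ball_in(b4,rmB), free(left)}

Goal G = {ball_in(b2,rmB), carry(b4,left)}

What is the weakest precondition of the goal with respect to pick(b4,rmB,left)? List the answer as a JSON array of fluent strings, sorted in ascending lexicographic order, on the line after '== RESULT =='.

Regress:
  G ∩ del = {}  (empty — regression defined)
  G \ add = {ball_in(b2,rmB), carry(b4,left)} \ {carry(b4,left)} = {ball_in(b2,rmB)}
  ∪ pre   = {ball_in(b2,rmB)} ∪ {ball_in(b4,rmB), free(left), robot_in(rmB)}
          = {ball_in(b2,rmB), ball_in(b4,rmB), free(left), robot_in(rmB)}

== RESULT ==
["ball_in(b2,rmB)", "ball_in(b4,rmB)", "free(left)", "robot_in(rmB)"]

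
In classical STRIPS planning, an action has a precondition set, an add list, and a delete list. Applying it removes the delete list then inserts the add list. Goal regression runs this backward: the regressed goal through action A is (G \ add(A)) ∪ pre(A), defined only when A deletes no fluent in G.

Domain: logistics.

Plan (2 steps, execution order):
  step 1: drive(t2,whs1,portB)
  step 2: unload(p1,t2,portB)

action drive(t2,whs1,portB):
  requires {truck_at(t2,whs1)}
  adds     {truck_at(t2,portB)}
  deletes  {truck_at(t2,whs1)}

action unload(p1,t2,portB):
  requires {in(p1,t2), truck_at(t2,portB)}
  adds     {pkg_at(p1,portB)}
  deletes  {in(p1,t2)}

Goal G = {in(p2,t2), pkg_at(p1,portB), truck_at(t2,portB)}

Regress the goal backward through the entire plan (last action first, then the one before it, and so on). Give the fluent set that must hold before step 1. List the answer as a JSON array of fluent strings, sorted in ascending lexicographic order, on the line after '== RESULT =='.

Work backward from the goal:
  through step 2 (unload(p1,t2,portB)): drop {pkg_at(p1,portB)}, keep {in(p2,t2), truck_at(t2,portB)}, require {in(p1,t2), truck_at(t2,portB)}
    → {in(p1,t2), in(p2,t2), truck_at(t2,portB)}
  through step 1 (drive(t2,whs1,portB)): drop {truck_at(t2,portB)}, keep {in(p1,t2), in(p2,t2)}, require {truck_at(t2,whs1)}
    → {in(p1,t2), in(p2,t2), truck_at(t2,whs1)}

== RESULT ==
["in(p1,t2)", "in(p2,t2)", "truck_at(t2,whs1)"]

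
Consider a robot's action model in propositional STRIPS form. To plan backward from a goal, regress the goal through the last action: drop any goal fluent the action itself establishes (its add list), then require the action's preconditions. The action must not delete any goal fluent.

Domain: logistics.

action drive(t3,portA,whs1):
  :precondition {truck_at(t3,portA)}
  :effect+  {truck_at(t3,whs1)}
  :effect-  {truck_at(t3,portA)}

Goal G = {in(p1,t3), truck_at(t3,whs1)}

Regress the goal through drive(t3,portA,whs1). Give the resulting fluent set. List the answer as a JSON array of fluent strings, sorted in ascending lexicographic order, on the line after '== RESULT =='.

Compute (G \ add) ∪ pre:
  G ∩ del = {}  (empty — regression defined)
  G \ add = {in(p1,t3), truck_at(t3,whs1)} \ {truck_at(t3,whs1)} = {in(p1,t3)}
  ∪ pre   = {in(p1,t3)} ∪ {truck_at(t3,portA)}
          = {in(p1,t3), truck_at(t3,portA)}

== RESULT ==
["in(p1,t3)", "truck_at(t3,portA)"]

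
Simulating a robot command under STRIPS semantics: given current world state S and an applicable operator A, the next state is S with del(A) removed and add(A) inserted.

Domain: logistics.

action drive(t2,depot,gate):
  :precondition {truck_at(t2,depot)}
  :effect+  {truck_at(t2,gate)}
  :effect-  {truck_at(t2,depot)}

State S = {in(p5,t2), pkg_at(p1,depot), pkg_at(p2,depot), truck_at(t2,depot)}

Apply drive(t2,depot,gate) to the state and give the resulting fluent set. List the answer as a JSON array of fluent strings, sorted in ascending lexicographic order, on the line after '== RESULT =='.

Compute (S \ del) ∪ add:
  pre ⊆ S: {truck_at(t2,depot)} ⊆ S  — applicable
  S \ del = {in(p5,t2), pkg_at(p1,depot), pkg_at(p2,depot)}
  ∪ add   = {in(p5,t2), pkg_at(p1,depot), pkg_at(p2,depot), truck_at(t2,gate)}

== RESULT ==
["in(p5,t2)", "pkg_at(p1,depot)", "pkg_at(p2,depot)", "truck_at(t2,gate)"]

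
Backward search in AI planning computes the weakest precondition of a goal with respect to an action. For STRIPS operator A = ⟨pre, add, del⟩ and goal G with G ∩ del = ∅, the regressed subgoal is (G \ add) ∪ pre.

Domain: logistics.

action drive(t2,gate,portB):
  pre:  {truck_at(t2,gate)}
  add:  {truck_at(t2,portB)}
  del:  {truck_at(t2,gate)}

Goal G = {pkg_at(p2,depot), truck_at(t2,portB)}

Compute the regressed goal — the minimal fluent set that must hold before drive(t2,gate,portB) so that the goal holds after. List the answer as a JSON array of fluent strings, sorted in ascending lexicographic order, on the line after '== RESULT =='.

Regress:
  G ∩ del = {}  (empty — regression defined)
  G \ add = {pkg_at(p2,depot), truck_at(t2,portB)} \ {truck_at(t2,portB)} = {pkg_at(p2,depot)}
  ∪ pre   = {pkg_at(p2,depot)} ∪ {truck_at(t2,gate)}
          = {pkg_at(p2,depot), truck_at(t2,gate)}

== RESULT ==
["pkg_at(p2,depot)", "truck_at(t2,gate)"]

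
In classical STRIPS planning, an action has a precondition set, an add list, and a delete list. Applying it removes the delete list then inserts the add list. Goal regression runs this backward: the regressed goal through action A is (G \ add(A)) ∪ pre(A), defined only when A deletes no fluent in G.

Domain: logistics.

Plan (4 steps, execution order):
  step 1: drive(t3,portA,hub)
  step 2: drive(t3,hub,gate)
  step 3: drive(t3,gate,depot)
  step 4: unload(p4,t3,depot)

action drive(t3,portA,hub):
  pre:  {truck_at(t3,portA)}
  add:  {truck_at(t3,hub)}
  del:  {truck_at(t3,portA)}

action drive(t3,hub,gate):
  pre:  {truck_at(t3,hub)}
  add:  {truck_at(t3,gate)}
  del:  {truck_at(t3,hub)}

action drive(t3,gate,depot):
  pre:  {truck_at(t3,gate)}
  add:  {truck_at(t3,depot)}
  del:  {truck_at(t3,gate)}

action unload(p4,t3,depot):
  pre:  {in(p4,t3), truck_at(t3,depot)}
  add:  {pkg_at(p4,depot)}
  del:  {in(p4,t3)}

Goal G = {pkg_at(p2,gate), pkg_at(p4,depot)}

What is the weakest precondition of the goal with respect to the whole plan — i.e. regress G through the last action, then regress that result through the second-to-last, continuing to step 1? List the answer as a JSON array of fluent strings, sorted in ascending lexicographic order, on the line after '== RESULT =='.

Work backward from the goal:
  through step 4 (unload(p4,t3,depot)): drop {pkg_at(p4,depot)}, keep {pkg_at(p2,gate)}, require {in(p4,t3), truck_at(t3,depot)}
    → {in(p4,t3), pkg_at(p2,gate), truck_at(t3,depot)}
  through step 3 (drive(t3,gate,depot)): drop {truck_at(t3,depot)}, keep {in(p4,t3), pkg_at(p2,gate)}, require {truck_at(t3,gate)}
    → {in(p4,t3), pkg_at(p2,gate), truck_at(t3,gate)}
  through step 2 (drive(t3,hub,gate)): drop {truck_at(t3,gate)}, keep {in(p4,t3), pkg_at(p2,gate)}, require {truck_at(t3,hub)}
    → {in(p4,t3), pkg_at(p2,gate), truck_at(t3,hub)}
  through step 1 (drive(t3,portA,hub)): drop {truck_at(t3,hub)}, keep {in(p4,t3), pkg_at(p2,gate)}, require {truck_at(t3,portA)}
    → {in(p4,t3), pkg_at(p2,gate), truck_at(t3,portA)}

== RESULT ==
["in(p4,t3)", "pkg_at(p2,gate)", "truck_at(t3,portA)"]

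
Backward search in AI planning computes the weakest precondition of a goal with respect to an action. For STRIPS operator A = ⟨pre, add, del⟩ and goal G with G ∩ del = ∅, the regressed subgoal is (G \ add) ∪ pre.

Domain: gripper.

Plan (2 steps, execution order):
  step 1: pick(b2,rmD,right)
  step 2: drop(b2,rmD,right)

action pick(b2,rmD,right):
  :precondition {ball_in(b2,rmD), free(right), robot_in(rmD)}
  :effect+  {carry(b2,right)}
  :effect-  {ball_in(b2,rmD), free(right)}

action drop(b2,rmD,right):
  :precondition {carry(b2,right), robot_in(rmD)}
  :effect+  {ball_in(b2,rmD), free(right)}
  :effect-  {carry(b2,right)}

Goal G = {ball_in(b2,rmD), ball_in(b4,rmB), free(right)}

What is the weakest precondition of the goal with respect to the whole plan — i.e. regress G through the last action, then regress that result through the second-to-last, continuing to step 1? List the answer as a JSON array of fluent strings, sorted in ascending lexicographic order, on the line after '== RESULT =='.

Regress step by step:
  through step 2 (drop(b2,rmD,right)): drop {ball_in(b2,rmD), free(right)}, keep {ball_in(b4,rmB)}, require {carry(b2,right), robot_in(rmD)}
    → {ball_in(b4,rmB), carry(b2,right), robot_in(rmD)}
  through step 1 (pick(b2,rmD,right)): drop {carry(b2,right)}, keep {ball_in(b4,rmB), robot_in(rmD)}, require {ball_in(b2,rmD), free(right), robot_in(rmD)}
    → {ball_in(b2,rmD), ball_in(b4,rmB), free(right), robot_in(rmD)}

== RESULT ==
["ball_in(b2,rmD)", "ball_in(b4,rmB)", "free(right)", "robot_in(rmD)"]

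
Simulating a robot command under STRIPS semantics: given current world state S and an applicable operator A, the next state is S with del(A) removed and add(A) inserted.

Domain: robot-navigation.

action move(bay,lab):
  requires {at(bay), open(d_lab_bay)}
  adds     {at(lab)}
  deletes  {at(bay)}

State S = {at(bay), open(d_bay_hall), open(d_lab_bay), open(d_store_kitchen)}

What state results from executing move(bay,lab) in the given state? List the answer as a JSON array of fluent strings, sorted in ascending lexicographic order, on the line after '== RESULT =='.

Compute (S \ del) ∪ add:
  pre ⊆ S: {at(bay), open(d_lab_bay)} ⊆ S  — applicable
  S \ del = {open(d_bay_hall), open(d_lab_bay), open(d_store_kitchen)}
  ∪ add   = {at(lab), open(d_bay_hall), open(d_lab_bay), open(d_store_kitchen)}

== RESULT ==
["at(lab)", "open(d_bay_hall)", "open(d_lab_bay)", "open(d_store_kitchen)"]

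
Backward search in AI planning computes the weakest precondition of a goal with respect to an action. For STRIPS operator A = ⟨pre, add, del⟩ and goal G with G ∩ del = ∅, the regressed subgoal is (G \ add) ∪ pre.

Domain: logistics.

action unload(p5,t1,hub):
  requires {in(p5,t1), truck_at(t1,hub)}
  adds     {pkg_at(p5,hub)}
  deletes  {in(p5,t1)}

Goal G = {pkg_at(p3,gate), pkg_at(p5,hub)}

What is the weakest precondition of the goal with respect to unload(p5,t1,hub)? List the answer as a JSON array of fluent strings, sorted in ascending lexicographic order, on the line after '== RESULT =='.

Compute (G \ add) ∪ pre:
  G ∩ del = {}  (empty — regression defined)
  G \ add = {pkg_at(p3,gate), pkg_at(p5,hub)} \ {pkg_at(p5,hub)} = {pkg_at(p3,gate)}
  ∪ pre   = {pkg_at(p3,gate)} ∪ {in(p5,t1), truck_at(t1,hub)}
          = {in(p5,t1), pkg_at(p3,gate), truck_at(t1,hub)}

== RESULT ==
["in(p5,t1)", "pkg_at(p3,gate)", "truck_at(t1,hub)"]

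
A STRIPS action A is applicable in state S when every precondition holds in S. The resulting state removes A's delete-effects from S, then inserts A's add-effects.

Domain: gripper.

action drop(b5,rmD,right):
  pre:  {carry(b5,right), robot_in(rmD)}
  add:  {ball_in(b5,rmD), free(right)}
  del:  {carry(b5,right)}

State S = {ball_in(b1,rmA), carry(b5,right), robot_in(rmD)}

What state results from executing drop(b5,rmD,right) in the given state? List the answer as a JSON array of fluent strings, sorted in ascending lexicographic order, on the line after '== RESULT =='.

Progress:
  pre ⊆ S: {carry(b5,right), robot_in(rmD)} ⊆ S  — applicable
  S \ del = {ball_in(b1,rmA), robot_in(rmD)}
  ∪ add   = {ball_in(b1,rmA), ball_in(b5,rmD), free(right), robot_in(rmD)}

== RESULT ==
["ball_in(b1,rmA)", "ball_in(b5,rmD)", "free(right)", "robot_in(rmD)"]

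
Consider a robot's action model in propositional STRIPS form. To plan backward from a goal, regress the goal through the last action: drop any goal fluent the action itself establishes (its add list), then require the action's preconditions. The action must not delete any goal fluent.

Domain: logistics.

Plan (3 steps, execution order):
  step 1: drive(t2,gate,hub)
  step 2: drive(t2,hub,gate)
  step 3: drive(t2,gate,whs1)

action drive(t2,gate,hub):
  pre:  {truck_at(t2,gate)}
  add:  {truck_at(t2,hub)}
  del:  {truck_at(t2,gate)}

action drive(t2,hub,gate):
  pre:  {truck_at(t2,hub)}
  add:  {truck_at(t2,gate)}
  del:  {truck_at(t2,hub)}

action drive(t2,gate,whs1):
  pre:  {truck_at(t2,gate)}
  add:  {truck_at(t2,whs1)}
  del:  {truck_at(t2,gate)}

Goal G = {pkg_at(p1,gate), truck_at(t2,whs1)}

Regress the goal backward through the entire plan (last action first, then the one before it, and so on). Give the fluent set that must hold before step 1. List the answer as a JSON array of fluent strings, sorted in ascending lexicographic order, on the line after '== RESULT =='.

Work backward from the goal:
  through step 3 (drive(t2,gate,whs1)): drop {truck_at(t2,whs1)}, keep {pkg_at(p1,gate)}, require {truck_at(t2,gate)}
    → {pkg_at(p1,gate), truck_at(t2,gate)}
  through step 2 (drive(t2,hub,gate)): drop {truck_at(t2,gate)}, keep {pkg_at(p1,gate)}, require {truck_at(t2,hub)}
    → {pkg_at(p1,gate), truck_at(t2,hub)}
  through step 1 (drive(t2,gate,hub)): drop {truck_at(t2,hub)}, keep {pkg_at(p1,gate)}, require {truck_at(t2,gate)}
    → {pkg_at(p1,gate), truck_at(t2,gate)}

== RESULT ==
["pkg_at(p1,gate)", "truck_at(t2,gate)"]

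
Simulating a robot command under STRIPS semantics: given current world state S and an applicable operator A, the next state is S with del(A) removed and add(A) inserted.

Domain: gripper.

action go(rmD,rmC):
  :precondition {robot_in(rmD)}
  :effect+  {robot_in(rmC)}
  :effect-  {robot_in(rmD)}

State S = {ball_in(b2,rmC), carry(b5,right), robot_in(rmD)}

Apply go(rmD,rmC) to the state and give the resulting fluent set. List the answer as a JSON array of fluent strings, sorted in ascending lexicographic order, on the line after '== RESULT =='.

Compute (S \ del) ∪ add:
  pre ⊆ S: {robot_in(rmD)} ⊆ S  — applicable
  S \ del = {ball_in(b2,rmC), carry(b5,right)}
  ∪ add   = {ball_in(b2,rmC), carry(b5,right), robot_in(rmC)}

== RESULT ==
["ball_in(b2,rmC)", "carry(b5,right)", "robot_in(rmC)"]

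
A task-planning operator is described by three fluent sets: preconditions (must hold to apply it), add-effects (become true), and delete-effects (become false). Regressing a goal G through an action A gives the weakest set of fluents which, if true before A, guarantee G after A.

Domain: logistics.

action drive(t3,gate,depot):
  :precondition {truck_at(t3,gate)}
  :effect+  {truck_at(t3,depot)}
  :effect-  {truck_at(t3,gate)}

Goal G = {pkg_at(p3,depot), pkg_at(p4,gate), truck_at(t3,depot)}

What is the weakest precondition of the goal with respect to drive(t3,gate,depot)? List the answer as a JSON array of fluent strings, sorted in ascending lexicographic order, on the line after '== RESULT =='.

Compute (G \ add) ∪ pre:
  G ∩ del = {}  (empty — regression defined)
  G \ add = {pkg_at(p3,depot), pkg_at(p4,gate), truck_at(t3,depot)} \ {truck_at(t3,depot)} = {pkg_at(p3,depot), pkg_at(p4,gate)}
  ∪ pre   = {pkg_at(p3,depot), pkg_at(p4,gate)} ∪ {truck_at(t3,gate)}
          = {pkg_at(p3,depot), pkg_at(p4,gate), truck_at(t3,gate)}

== RESULT ==
["pkg_at(p3,depot)", "pkg_at(p4,gate)", "truck_at(t3,gate)"]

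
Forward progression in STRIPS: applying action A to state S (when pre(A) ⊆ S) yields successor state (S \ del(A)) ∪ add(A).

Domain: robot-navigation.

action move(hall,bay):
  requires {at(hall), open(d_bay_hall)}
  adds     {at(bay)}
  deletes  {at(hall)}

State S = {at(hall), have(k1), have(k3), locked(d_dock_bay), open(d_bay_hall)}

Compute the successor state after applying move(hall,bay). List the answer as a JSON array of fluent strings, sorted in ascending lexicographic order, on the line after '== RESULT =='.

Progress:
  pre ⊆ S: {at(hall), open(d_bay_hall)} ⊆ S  — applicable
  S \ del = {have(k1), have(k3), locked(d_dock_bay), open(d_bay_hall)}
  ∪ add   = {at(bay), have(k1), have(k3), locked(d_dock_bay), open(d_bay_hall)}

== RESULT ==
["at(bay)", "have(k1)", "have(k3)", "locked(d_dock_bay)", "open(d_bay_hall)"]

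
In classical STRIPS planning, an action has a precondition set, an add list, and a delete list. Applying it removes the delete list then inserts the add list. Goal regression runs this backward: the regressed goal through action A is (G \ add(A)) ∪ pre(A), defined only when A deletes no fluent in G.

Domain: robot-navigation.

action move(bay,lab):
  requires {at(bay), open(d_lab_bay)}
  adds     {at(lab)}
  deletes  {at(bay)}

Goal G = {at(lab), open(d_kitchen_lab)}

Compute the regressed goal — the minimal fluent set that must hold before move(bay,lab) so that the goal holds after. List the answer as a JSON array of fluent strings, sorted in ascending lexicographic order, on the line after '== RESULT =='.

Regress:
  G ∩ del = {}  (empty — regression defined)
  G \ add = {at(lab), open(d_kitchen_lab)} \ {at(lab)} = {open(d_kitchen_lab)}
  ∪ pre   = {open(d_kitchen_lab)} ∪ {at(bay), open(d_lab_bay)}
          = {at(bay), open(d_kitchen_lab), open(d_lab_bay)}

== RESULT ==
["at(bay)", "open(d_kitchen_lab)", "open(d_lab_bay)"]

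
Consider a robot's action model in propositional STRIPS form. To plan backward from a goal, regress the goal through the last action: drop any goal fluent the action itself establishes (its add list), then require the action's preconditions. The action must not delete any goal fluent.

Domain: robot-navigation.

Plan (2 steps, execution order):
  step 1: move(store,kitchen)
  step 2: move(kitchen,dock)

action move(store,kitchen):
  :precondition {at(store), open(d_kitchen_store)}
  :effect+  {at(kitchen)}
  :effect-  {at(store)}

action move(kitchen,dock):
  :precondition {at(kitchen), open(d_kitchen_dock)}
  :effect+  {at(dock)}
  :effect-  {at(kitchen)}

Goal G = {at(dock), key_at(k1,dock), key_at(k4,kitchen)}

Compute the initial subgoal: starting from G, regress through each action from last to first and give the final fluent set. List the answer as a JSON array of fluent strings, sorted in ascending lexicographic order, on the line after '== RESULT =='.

Regress step by step:
  through step 2 (move(kitchen,dock)): drop {at(dock)}, keep {key_at(k1,dock), key_at(k4,kitchen)}, require {at(kitchen), open(d_kitchen_dock)}
    → {at(kitchen), key_at(k1,dock), key_at(k4,kitchen), open(d_kitchen_dock)}
  through step 1 (move(store,kitchen)): drop {at(kitchen)}, keep {key_at(k1,dock), key_at(k4,kitchen), open(d_kitchen_dock)}, require {at(store), open(d_kitchen_store)}
    → {at(store), key_at(k1,dock), key_at(k4,kitchen), open(d_kitchen_dock), open(d_kitchen_store)}

== RESULT ==
["at(store)", "key_at(k1,dock)", "key_at(k4,kitchen)", "open(d_kitchen_dock)", "open(d_kitchen_store)"]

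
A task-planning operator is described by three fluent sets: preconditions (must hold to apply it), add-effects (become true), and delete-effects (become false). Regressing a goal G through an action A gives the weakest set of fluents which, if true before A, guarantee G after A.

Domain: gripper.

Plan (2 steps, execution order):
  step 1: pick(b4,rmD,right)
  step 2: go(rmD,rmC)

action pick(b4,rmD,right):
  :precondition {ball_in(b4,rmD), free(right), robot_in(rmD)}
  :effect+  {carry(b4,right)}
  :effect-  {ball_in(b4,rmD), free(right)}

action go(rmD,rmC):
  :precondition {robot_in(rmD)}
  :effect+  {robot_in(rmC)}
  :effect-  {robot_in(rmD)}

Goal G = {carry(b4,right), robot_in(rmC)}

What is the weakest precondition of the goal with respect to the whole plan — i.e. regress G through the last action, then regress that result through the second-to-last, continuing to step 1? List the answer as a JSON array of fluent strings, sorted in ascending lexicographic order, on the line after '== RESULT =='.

Work backward from the goal:
  through step 2 (go(rmD,rmC)): drop {robot_in(rmC)}, keep {carry(b4,right)}, require {robot_in(rmD)}
    → {carry(b4,right), robot_in(rmD)}
  through step 1 (pick(b4,rmD,right)): drop {carry(b4,right)}, keep {robot_in(rmD)}, require {ball_in(b4,rmD), free(right), robot_in(rmD)}
    → {ball_in(b4,rmD), free(right), robot_in(rmD)}

== RESULT ==
["ball_in(b4,rmD)", "free(right)", "robot_in(rmD)"]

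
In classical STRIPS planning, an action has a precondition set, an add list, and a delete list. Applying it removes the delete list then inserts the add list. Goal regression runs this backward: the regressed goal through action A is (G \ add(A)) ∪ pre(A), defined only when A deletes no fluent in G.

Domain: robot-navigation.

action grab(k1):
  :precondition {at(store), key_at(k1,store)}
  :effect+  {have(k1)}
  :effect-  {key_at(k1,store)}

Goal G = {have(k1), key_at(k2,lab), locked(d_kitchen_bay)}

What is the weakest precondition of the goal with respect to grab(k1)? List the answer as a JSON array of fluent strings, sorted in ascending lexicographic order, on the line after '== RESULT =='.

Compute (G \ add) ∪ pre:
  G ∩ del = {}  (empty — regression defined)
  G \ add = {have(k1), key_at(k2,lab), locked(d_kitchen_bay)} \ {have(k1)} = {key_at(k2,lab), locked(d_kitchen_bay)}
  ∪ pre   = {key_at(k2,lab), locked(d_kitchen_bay)} ∪ {at(store), key_at(k1,store)}
          = {at(store), key_at(k1,store), key_at(k2,lab), locked(d_kitchen_bay)}

== RESULT ==
["at(store)", "key_at(k1,store)", "key_at(k2,lab)", "locked(d_kitchen_bay)"]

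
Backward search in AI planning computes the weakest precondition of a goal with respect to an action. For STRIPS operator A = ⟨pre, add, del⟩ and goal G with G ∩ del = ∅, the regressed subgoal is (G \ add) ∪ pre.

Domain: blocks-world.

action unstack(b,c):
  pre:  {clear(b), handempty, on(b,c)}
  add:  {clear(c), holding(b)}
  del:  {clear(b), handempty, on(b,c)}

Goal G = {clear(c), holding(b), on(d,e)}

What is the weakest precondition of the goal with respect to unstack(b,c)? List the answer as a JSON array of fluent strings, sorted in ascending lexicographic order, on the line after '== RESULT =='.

Regress:
  G ∩ del = {}  (empty — regression defined)
  G \ add = {clear(c), holding(b), on(d,e)} \ {clear(c), holding(b)} = {on(d,e)}
  ∪ pre   = {on(d,e)} ∪ {clear(b), handempty, on(b,c)}
          = {clear(b), handempty, on(b,c), on(d,e)}

== RESULT ==
["clear(b)", "handempty", "on(b,c)", "on(d,e)"]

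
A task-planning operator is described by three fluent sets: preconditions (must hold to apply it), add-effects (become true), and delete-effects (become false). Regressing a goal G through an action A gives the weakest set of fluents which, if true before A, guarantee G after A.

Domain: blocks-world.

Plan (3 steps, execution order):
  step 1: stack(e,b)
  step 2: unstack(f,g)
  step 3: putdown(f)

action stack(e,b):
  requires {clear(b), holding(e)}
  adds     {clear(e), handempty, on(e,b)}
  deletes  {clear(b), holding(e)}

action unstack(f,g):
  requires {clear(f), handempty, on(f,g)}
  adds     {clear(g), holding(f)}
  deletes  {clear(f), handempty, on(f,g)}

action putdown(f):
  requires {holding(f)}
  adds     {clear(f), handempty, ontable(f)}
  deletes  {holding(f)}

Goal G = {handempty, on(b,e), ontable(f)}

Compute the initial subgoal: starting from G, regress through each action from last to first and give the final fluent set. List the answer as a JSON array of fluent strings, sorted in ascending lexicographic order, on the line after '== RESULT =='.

Work backward from the goal:
  through step 3 (putdown(f)): drop {handempty, ontable(f)}, keep {on(b,e)}, require {holding(f)}
    → {holding(f), on(b,e)}
  through step 2 (unstack(f,g)): drop {holding(f)}, keep {on(b,e)}, require {clear(f), handempty, on(f,g)}
    → {clear(f), handempty, on(b,e), on(f,g)}
  through step 1 (stack(e,b)): drop {handempty}, keep {clear(f), on(b,e), on(f,g)}, require {clear(b), holding(e)}
    → {clear(b), clear(f), holding(e), on(b,e), on(f,g)}

== RESULT ==
["clear(b)", "clear(f)", "holding(e)", "on(b,e)", "on(f,g)"]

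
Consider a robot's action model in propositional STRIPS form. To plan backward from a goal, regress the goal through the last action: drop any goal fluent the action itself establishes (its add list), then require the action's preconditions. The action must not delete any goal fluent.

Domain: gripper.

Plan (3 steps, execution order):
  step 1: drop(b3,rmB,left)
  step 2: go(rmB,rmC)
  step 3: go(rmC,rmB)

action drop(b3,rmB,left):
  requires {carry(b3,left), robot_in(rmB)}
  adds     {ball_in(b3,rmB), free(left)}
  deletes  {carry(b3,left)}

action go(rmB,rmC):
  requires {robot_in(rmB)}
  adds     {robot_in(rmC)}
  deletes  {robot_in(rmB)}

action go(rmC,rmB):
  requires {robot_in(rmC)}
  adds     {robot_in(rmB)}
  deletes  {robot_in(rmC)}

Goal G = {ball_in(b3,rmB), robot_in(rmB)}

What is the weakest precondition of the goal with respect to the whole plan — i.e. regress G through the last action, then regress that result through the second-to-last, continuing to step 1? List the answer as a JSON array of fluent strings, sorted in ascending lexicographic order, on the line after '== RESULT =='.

Work backward from the goal:
  through step 3 (go(rmC,rmB)): drop {robot_in(rmB)}, keep {ball_in(b3,rmB)}, require {robot_in(rmC)}
    → {ball_in(b3,rmB), robot_in(rmC)}
  through step 2 (go(rmB,rmC)): drop {robot_in(rmC)}, keep {ball_in(b3,rmB)}, require {robot_in(rmB)}
    → {ball_in(b3,rmB), robot_in(rmB)}
  through step 1 (drop(b3,rmB,left)): drop {ball_in(b3,rmB)}, keep {robot_in(rmB)}, require {carry(b3,left), robot_in(rmB)}
    → {carry(b3,left), robot_in(rmB)}

== RESULT ==
["carry(b3,left)", "robot_in(rmB)"]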